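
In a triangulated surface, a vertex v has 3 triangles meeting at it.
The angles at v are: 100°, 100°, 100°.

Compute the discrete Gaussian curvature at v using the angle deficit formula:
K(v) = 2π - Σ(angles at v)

Sum of angles = 300°. K = 360° - 300° = 60° = π/3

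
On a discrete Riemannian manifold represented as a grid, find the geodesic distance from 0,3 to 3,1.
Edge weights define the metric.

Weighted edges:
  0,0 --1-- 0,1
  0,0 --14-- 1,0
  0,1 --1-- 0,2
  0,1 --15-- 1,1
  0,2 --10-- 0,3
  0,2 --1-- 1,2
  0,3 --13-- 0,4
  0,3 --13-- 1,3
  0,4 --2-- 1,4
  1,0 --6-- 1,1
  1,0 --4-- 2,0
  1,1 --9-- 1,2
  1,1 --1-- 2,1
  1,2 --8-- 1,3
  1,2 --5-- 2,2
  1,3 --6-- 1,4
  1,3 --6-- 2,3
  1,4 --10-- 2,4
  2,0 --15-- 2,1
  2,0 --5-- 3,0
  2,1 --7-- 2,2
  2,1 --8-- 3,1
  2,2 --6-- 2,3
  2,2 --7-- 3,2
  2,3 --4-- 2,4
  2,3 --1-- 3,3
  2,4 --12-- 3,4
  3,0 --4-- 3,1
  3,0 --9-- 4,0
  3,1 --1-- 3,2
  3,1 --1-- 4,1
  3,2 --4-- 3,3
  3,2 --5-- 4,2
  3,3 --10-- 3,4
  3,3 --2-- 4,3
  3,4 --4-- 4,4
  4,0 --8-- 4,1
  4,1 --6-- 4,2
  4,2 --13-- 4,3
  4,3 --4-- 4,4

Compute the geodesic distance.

Shortest path: 0,3 → 0,2 → 1,2 → 2,2 → 3,2 → 3,1, total weight = 24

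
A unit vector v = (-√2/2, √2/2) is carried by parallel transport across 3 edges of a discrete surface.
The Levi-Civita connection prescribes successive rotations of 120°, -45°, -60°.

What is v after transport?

Total rotation: 120° + (-45°) + (-60°) = 15°. Final vector: (-0.8660, 0.5000)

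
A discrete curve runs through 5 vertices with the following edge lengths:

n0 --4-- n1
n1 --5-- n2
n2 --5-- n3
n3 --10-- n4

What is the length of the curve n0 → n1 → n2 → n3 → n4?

Arc length = 4 + 5 + 5 + 10 = 24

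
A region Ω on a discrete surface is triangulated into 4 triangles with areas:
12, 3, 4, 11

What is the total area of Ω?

12 + 3 + 4 + 11 = 30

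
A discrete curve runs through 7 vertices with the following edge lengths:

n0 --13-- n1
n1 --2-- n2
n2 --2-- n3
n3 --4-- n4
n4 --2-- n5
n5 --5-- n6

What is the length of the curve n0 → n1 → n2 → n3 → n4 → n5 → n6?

Arc length = 13 + 2 + 2 + 4 + 2 + 5 = 28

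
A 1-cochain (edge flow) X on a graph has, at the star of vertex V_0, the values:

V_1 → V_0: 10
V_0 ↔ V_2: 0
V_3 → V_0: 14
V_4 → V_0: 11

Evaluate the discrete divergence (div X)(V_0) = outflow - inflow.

Divergence = sum of outgoing flows = (-10) + 0 + (-14) + (-11) = -35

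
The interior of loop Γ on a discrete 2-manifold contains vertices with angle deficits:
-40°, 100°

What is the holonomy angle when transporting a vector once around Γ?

Holonomy = total enclosed curvature = (-40°) + 100° = 60°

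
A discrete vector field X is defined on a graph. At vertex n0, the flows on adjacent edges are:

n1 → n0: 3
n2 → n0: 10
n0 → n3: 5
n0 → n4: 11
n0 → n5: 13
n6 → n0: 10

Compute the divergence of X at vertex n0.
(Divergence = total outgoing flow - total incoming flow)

Divergence = sum of outgoing flows = (-3) + (-10) + 5 + 11 + 13 + (-10) = 6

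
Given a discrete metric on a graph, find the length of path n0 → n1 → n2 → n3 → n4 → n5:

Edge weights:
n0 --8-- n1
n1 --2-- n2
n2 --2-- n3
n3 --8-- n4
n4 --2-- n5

Arc length = 8 + 2 + 2 + 8 + 2 = 22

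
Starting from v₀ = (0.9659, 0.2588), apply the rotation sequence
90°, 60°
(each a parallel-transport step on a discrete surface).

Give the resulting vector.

Total rotation: 90° + 60° = 150°. Final vector: (-0.9659, 0.2588)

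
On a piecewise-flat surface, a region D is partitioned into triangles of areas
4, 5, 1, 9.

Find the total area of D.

4 + 5 + 1 + 9 = 19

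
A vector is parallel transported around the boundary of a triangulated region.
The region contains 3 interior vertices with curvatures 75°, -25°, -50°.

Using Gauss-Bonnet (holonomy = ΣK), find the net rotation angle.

Holonomy = total enclosed curvature = 75° + (-25°) + (-50°) = 0°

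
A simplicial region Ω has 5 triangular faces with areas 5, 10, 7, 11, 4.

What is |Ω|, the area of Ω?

5 + 10 + 7 + 11 + 4 = 37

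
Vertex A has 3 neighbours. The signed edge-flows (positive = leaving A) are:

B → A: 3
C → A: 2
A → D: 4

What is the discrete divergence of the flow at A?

Divergence = sum of outgoing flows = (-3) + (-2) + 4 = -1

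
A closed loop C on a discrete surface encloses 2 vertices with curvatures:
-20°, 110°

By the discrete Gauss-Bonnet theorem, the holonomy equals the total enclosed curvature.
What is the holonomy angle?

Holonomy = total enclosed curvature = (-20°) + 110° = 90°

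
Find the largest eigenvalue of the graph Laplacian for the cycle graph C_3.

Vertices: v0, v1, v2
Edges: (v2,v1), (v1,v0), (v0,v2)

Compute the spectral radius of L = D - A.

The cycle graph C_n has Laplacian eigenvalues λ_k = 2 − 2cos(2πk/n), k = 0, 1, …, n−1. Here n = 3:
k=0: 2 − 2cos(0) = 0.0; k=1: 2 − 2cos(2π/3) = 3.0; k=2: 2 − 2cos(4π/3) = 3.0.
Laplacian eigenvalues: [0.0, 3.0, 3.0]. Largest eigenvalue (spectral radius) = 3.0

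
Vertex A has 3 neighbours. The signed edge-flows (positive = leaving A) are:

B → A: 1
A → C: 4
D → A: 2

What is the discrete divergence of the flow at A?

Divergence = sum of outgoing flows = (-1) + 4 + (-2) = 1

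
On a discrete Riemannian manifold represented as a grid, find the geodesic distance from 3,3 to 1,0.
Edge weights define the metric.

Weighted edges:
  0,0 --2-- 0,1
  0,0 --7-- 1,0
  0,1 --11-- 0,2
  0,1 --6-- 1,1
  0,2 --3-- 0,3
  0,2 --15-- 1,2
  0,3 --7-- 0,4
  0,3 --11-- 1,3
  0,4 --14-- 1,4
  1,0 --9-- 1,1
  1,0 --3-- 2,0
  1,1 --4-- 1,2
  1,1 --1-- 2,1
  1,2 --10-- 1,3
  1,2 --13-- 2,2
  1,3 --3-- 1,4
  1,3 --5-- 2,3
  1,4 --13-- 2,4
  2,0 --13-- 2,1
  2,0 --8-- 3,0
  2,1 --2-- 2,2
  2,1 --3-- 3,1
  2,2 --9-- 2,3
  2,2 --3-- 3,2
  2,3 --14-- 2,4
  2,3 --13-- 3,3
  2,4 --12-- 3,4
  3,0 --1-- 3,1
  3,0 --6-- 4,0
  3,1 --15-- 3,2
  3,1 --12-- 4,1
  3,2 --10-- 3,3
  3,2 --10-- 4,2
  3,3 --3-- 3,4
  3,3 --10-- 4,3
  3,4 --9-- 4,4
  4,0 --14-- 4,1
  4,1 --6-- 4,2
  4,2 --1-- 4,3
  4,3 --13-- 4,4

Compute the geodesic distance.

Shortest path: 3,3 → 3,2 → 2,2 → 2,1 → 1,1 → 1,0, total weight = 25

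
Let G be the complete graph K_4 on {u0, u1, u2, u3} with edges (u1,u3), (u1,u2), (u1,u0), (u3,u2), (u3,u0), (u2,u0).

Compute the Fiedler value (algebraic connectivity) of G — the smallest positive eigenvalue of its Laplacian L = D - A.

For the complete graph K_n, L = nI − J (J = all-ones matrix). J has eigenvalues n (once, eigenvector 𝟙) and 0 (multiplicity n−1), so L has eigenvalues 0 (once) and n (multiplicity n−1). Here n = 4: eigenvalue 0 once and 4 with multiplicity 3.
Laplacian eigenvalues: [0.0, 4.0, 4.0, 4.0]. Algebraic connectivity (smallest non-zero eigenvalue) = 4.0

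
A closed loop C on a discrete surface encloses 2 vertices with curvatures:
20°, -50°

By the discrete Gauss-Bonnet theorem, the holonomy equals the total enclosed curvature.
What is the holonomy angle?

Holonomy = total enclosed curvature = 20° + (-50°) = -30°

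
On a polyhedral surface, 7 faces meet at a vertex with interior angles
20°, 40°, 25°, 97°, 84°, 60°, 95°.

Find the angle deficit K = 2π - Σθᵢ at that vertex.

Sum of angles = 421°. K = 360° - 421° = -61° = -61π/180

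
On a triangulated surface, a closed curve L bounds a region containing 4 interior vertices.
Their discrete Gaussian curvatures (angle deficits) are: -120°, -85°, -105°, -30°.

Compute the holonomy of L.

Holonomy = total enclosed curvature = (-120°) + (-85°) + (-105°) + (-30°) = -340°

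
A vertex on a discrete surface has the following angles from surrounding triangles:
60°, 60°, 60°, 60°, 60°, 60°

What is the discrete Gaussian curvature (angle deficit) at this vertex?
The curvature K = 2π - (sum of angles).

Sum of angles = 360°. K = 360° - 360° = 0°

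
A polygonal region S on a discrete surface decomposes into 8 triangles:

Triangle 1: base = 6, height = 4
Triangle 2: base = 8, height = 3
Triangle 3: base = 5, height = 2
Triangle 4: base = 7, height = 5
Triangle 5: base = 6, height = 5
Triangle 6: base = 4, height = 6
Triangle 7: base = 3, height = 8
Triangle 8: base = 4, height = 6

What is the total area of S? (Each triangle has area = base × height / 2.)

(1/2)×6×4 + (1/2)×8×3 + (1/2)×5×2 + (1/2)×7×5 + (1/2)×6×5 + (1/2)×4×6 + (1/2)×3×8 + (1/2)×4×6 = 97.5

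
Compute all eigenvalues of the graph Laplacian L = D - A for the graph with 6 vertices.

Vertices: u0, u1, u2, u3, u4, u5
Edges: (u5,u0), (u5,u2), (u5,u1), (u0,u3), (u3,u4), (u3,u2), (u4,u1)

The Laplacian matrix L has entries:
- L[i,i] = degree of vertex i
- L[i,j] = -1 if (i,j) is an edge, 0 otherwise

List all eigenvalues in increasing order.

Degrees: deg(u0) = 2, deg(u1) = 2, deg(u2) = 2, deg(u3) = 3, deg(u4) = 2, deg(u5) = 3.
L = D − A with rows/columns ordered (u0, u1, u2, u3, u4, u5):
  [ 2,  0,  0, -1,  0, -1]
  [ 0,  2,  0,  0, -1, -1]
  [ 0,  0,  2, -1,  0, -1]
  [-1,  0, -1,  3, -1,  0]
  [ 0, -1,  0, -1,  2,  0]
  [-1, -1, -1,  0,  0,  3]
Characteristic polynomial: det(λI − L) = λ(λ² − 6λ + 6)(λ − 2)²(λ − 4).
Roots: λ = 0; (λ² − 6λ + 6) = 0 ⇒ λ = 3 ± √3 ≈ 1.2679, 4.7321; (λ − 2) = 0 ⇒ λ = 2 (multiplicity 2); (λ − 4) = 0 ⇒ λ = 4.
(Check: the roots sum (with multiplicity) to 14, matching trace L = Σdeg = 2·7 = 14.)
Laplacian eigenvalues (increasing order): [0.0, 1.2679, 2.0, 2.0, 4.0, 4.7321]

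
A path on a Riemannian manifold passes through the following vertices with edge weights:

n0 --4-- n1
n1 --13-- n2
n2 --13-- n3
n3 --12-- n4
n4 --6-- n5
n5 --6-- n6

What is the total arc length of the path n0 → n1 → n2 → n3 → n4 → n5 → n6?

Arc length = 4 + 13 + 13 + 12 + 6 + 6 = 54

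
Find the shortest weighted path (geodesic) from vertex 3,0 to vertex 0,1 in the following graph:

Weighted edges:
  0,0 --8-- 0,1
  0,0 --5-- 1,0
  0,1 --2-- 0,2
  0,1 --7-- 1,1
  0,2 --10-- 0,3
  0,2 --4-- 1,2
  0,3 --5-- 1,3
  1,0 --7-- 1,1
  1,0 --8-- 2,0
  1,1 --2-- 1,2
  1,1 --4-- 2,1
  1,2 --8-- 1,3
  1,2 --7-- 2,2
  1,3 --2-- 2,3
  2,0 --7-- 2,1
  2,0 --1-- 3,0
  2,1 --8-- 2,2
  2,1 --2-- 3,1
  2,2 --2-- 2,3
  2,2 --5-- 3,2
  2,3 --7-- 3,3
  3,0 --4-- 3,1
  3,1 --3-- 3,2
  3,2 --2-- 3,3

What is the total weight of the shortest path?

Shortest path: 3,0 → 3,1 → 2,1 → 1,1 → 0,1, total weight = 17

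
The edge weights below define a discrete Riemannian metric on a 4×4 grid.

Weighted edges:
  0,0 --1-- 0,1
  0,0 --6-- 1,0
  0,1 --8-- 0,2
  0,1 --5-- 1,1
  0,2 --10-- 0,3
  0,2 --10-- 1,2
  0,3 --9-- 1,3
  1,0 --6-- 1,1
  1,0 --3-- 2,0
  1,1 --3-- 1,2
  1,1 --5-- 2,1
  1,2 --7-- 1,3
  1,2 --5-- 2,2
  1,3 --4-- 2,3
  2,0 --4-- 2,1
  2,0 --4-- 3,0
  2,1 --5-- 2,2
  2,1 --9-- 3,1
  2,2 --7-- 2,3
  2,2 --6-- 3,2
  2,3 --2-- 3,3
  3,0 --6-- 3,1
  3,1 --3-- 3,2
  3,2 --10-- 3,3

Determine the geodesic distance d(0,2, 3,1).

Shortest path: 0,2 → 1,2 → 2,2 → 3,2 → 3,1, total weight = 24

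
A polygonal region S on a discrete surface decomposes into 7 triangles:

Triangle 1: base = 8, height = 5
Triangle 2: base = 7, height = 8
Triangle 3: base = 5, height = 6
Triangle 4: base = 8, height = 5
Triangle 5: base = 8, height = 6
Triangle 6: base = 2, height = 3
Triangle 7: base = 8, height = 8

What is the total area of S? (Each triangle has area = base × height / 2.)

(1/2)×8×5 + (1/2)×7×8 + (1/2)×5×6 + (1/2)×8×5 + (1/2)×8×6 + (1/2)×2×3 + (1/2)×8×8 = 142.0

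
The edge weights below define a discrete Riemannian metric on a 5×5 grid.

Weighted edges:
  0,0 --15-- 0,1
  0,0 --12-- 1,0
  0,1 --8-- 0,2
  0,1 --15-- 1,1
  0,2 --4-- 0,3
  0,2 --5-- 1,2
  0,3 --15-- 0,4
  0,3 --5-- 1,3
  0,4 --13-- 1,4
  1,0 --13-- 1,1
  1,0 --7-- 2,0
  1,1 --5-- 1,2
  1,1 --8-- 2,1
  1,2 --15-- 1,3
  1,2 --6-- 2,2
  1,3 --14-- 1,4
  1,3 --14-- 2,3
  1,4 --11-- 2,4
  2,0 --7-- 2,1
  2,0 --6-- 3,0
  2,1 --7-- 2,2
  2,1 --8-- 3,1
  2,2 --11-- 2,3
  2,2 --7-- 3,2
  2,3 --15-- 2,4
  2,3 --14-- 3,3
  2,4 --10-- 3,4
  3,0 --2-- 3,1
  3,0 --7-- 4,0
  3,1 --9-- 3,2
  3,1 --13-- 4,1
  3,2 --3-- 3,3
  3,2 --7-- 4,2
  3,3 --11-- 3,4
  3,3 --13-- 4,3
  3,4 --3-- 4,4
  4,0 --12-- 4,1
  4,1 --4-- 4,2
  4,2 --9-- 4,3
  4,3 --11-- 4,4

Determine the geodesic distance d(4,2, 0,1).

Shortest path: 4,2 → 3,2 → 2,2 → 1,2 → 0,2 → 0,1, total weight = 33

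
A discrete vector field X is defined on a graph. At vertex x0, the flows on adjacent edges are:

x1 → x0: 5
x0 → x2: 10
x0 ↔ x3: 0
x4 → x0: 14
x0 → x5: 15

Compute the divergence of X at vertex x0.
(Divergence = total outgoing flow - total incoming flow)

Divergence = sum of outgoing flows = (-5) + 10 + 0 + (-14) + 15 = 6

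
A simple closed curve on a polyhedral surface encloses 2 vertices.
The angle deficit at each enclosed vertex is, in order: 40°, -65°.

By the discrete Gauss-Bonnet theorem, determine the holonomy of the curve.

Holonomy = total enclosed curvature = 40° + (-65°) = -25°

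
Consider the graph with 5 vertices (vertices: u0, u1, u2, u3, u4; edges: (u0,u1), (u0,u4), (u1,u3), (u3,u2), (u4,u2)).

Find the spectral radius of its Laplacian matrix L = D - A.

Degrees: deg(u0) = 2, deg(u1) = 2, deg(u2) = 2, deg(u3) = 2, deg(u4) = 2.
L = D − A with rows/columns ordered (u0, u1, u2, u3, u4):
  [ 2, -1,  0,  0, -1]
  [-1,  2,  0, -1,  0]
  [ 0,  0,  2, -1, -1]
  [ 0, -1, -1,  2,  0]
  [-1,  0, -1,  0,  2]
Characteristic polynomial: det(λI − L) = λ(λ² − 5λ + 5)².
Roots: λ = 0; (λ² − 5λ + 5) = 0 ⇒ λ = (5 ± √5)/2 ≈ 1.382, 3.618 (multiplicity 2).
(Check: the roots sum (with multiplicity) to 10, matching trace L = Σdeg = 2·5 = 10.)
Laplacian eigenvalues: [0.0, 1.382, 1.382, 3.618, 3.618]. Largest eigenvalue (spectral radius) = 3.618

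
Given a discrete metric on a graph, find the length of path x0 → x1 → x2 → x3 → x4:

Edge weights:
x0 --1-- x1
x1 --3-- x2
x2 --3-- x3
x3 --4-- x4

Arc length = 1 + 3 + 3 + 4 = 11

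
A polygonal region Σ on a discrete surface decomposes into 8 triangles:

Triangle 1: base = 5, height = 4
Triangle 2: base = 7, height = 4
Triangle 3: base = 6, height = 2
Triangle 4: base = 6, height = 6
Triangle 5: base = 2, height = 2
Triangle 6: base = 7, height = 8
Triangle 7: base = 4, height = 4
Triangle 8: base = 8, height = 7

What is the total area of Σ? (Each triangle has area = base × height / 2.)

(1/2)×5×4 + (1/2)×7×4 + (1/2)×6×2 + (1/2)×6×6 + (1/2)×2×2 + (1/2)×7×8 + (1/2)×4×4 + (1/2)×8×7 = 114.0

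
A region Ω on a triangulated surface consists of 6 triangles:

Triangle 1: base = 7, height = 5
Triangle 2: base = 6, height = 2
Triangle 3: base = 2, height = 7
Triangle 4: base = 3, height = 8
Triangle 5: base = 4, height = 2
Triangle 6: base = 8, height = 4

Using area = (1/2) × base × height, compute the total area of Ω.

(1/2)×7×5 + (1/2)×6×2 + (1/2)×2×7 + (1/2)×3×8 + (1/2)×4×2 + (1/2)×8×4 = 62.5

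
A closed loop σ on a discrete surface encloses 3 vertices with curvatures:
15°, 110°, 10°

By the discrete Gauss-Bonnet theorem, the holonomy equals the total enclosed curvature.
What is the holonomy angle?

Holonomy = total enclosed curvature = 15° + 110° + 10° = 135°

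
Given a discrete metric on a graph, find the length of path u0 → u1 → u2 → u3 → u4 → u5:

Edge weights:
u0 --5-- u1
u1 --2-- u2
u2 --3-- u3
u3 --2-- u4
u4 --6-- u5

Arc length = 5 + 2 + 3 + 2 + 6 = 18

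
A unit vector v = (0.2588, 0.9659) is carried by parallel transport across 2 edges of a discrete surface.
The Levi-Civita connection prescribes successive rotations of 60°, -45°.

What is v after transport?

Total rotation: 60° + (-45°) = 15°. Final vector: (0, 1)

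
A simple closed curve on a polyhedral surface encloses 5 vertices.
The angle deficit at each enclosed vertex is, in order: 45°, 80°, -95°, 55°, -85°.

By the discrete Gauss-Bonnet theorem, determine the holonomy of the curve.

Holonomy = total enclosed curvature = 45° + 80° + (-95°) + 55° + (-85°) = 0°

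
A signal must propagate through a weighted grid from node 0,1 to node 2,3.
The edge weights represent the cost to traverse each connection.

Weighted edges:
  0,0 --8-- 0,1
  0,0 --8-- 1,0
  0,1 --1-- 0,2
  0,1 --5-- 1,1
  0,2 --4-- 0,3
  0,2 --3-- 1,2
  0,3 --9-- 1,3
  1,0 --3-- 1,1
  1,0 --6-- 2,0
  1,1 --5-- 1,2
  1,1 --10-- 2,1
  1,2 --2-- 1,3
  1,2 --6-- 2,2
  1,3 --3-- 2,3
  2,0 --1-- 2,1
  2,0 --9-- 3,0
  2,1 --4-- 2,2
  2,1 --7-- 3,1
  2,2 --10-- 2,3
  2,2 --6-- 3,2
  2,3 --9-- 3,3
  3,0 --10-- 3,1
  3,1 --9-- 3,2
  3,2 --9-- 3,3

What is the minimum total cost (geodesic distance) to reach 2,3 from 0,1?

Shortest path: 0,1 → 0,2 → 1,2 → 1,3 → 2,3, total weight = 9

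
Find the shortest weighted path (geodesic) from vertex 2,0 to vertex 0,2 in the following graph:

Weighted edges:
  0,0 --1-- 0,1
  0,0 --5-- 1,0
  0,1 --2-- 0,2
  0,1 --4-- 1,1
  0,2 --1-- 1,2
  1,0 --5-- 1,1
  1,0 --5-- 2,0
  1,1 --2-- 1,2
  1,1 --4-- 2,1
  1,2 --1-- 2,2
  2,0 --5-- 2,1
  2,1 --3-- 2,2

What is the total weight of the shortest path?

Shortest path: 2,0 → 2,1 → 2,2 → 1,2 → 0,2, total weight = 10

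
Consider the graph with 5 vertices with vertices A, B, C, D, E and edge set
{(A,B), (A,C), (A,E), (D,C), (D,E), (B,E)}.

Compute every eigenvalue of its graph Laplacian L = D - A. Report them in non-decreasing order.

Degrees: deg(A) = 3, deg(B) = 2, deg(C) = 2, deg(D) = 2, deg(E) = 3.
L = D − A with rows/columns ordered (A, B, C, D, E):
  [ 3, -1, -1,  0, -1]
  [-1,  2,  0,  0, -1]
  [-1,  0,  2, -1,  0]
  [ 0,  0, -1,  2, -1]
  [-1, -1,  0, -1,  3]
Characteristic polynomial: det(λI − L) = λ(λ² − 5λ + 5)(λ² − 7λ + 11).
Roots: λ = 0; (λ² − 5λ + 5) = 0 ⇒ λ = (5 ± √5)/2 ≈ 1.382, 3.618; (λ² − 7λ + 11) = 0 ⇒ λ = (7 ± √5)/2 ≈ 2.382, 4.618.
(Check: the roots sum (with multiplicity) to 12, matching trace L = Σdeg = 2·6 = 12.)
Laplacian eigenvalues (increasing order): [0.0, 1.382, 2.382, 3.618, 4.618]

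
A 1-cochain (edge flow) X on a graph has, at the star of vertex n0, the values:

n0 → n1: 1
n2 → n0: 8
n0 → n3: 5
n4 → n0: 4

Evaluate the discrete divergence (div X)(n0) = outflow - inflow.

Divergence = sum of outgoing flows = 1 + (-8) + 5 + (-4) = -6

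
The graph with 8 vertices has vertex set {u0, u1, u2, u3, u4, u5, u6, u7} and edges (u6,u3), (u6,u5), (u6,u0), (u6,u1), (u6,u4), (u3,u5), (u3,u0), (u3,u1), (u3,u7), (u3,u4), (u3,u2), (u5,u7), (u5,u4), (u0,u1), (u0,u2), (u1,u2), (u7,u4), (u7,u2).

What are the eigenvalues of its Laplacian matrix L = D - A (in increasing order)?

Degrees: deg(u0) = 4, deg(u1) = 4, deg(u2) = 4, deg(u3) = 7, deg(u4) = 4, deg(u5) = 4, deg(u6) = 5, deg(u7) = 4.
L = D − A with rows/columns ordered (u0, u1, u2, u3, u4, u5, u6, u7):
  [ 4, -1, -1, -1,  0,  0, -1,  0]
  [-1,  4, -1, -1,  0,  0, -1,  0]
  [-1, -1,  4, -1,  0,  0,  0, -1]
  [-1, -1, -1,  7, -1, -1, -1, -1]
  [ 0,  0,  0, -1,  4, -1, -1, -1]
  [ 0,  0,  0, -1, -1,  4, -1, -1]
  [-1, -1,  0, -1, -1, -1,  5,  0]
  [ 0,  0, -1, -1, -1, -1,  0,  4]
Characteristic polynomial: det(λI − L) = λ(λ² − 8λ + 13)(λ² − 10λ + 23)(λ − 5)²(λ − 8).
Roots: λ = 0; (λ² − 8λ + 13) = 0 ⇒ λ = 4 ± √3 ≈ 2.2679, 5.7321; (λ² − 10λ + 23) = 0 ⇒ λ = 5 ± √2 ≈ 3.5858, 6.4142; (λ − 5) = 0 ⇒ λ = 5 (multiplicity 2); (λ − 8) = 0 ⇒ λ = 8.
(Check: the roots sum (with multiplicity) to 36, matching trace L = Σdeg = 2·18 = 36.)
Laplacian eigenvalues (increasing order): [0.0, 2.2679, 3.5858, 5.0, 5.0, 5.7321, 6.4142, 8.0]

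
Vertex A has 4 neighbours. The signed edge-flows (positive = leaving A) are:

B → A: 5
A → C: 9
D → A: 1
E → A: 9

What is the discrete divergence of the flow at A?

Divergence = sum of outgoing flows = (-5) + 9 + (-1) + (-9) = -6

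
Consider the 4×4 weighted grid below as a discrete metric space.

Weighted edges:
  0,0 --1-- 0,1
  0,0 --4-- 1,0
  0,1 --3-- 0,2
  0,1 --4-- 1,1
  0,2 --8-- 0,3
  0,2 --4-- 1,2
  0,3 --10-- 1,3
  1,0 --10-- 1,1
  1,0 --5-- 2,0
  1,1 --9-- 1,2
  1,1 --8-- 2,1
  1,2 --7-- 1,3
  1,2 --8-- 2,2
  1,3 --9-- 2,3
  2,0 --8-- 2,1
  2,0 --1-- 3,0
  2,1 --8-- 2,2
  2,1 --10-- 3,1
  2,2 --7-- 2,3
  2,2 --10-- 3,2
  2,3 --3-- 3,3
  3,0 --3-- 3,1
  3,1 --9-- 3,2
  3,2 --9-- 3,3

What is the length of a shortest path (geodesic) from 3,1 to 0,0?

Shortest path: 3,1 → 3,0 → 2,0 → 1,0 → 0,0, total weight = 13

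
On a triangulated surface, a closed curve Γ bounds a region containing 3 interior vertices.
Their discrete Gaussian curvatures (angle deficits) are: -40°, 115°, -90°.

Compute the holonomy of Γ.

Holonomy = total enclosed curvature = (-40°) + 115° + (-90°) = -15°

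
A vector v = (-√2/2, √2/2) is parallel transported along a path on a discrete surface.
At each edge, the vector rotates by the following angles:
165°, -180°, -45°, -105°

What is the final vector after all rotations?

Total rotation: 165° + (-180°) + (-45°) + (-105°) = -165°. Final vector: (0.8660, -0.5000)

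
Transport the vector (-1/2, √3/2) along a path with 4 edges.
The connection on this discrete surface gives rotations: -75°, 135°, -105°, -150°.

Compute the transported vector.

Total rotation: (-75°) + 135° + (-105°) + (-150°) = -195° ≡ 165° (mod 360°). Final vector: (0.2588, -0.9659)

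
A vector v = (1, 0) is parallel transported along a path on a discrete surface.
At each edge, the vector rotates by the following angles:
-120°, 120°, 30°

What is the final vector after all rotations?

Total rotation: (-120°) + 120° + 30° = 30°. Final vector: (0.8660, 0.5000)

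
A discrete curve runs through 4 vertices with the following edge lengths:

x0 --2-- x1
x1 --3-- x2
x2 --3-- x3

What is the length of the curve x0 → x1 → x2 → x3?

Arc length = 2 + 3 + 3 = 8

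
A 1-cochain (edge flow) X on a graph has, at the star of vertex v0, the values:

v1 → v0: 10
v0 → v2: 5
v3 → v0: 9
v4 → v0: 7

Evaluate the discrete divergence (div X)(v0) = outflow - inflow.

Divergence = sum of outgoing flows = (-10) + 5 + (-9) + (-7) = -21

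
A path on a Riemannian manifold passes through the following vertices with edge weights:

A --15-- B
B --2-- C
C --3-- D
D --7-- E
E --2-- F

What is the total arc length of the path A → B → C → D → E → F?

Arc length = 15 + 2 + 3 + 7 + 2 = 29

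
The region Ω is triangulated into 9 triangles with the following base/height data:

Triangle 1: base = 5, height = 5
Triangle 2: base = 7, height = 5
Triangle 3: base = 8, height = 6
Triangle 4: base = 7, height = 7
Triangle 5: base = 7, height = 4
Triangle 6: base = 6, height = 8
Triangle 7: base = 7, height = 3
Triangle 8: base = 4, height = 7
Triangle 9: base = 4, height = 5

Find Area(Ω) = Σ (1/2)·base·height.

(1/2)×5×5 + (1/2)×7×5 + (1/2)×8×6 + (1/2)×7×7 + (1/2)×7×4 + (1/2)×6×8 + (1/2)×7×3 + (1/2)×4×7 + (1/2)×4×5 = 151.0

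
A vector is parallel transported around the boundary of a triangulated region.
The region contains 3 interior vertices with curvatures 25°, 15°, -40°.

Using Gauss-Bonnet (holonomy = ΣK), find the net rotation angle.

Holonomy = total enclosed curvature = 25° + 15° + (-40°) = 0°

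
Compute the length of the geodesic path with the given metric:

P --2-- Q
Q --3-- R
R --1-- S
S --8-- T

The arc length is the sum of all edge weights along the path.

Arc length = 2 + 3 + 1 + 8 = 14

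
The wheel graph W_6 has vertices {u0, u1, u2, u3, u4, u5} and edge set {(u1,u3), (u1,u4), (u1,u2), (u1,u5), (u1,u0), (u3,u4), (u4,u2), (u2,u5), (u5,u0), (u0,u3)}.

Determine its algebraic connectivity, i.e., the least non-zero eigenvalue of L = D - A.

The wheel W_6 is the join K_1 ∨ C_5 (a hub joined to every vertex of a cycle of length 5). For a join G ∨ H (G on p vertices, H on q vertices) the Laplacian spectrum is 0, p+q, the eigenvalues of L(G) other than one 0 each shifted by +q, and the eigenvalues of L(H) other than one 0 each shifted by +p. With G = K_1 (p = 1, nothing left after dropping its 0) and H = C_5 (q = 5, eigenvalues 2 − 2cos(2πk/5), k = 0, …, 4; drop k = 0), the spectrum of W_6 is 0, 6, and 1 + (2 − 2cos(2πk/5)) = 3 − 2cos(2πk/5) for k = 1, …, 4:
k=1: 3 − 2cos(2π/5) = 2.382; k=2: 3 − 2cos(4π/5) = 4.618; k=3: 3 − 2cos(6π/5) = 4.618; k=4: 3 − 2cos(8π/5) = 2.382.
Laplacian eigenvalues: [0.0, 2.382, 2.382, 4.618, 4.618, 6.0]. Algebraic connectivity (smallest non-zero eigenvalue) = 2.382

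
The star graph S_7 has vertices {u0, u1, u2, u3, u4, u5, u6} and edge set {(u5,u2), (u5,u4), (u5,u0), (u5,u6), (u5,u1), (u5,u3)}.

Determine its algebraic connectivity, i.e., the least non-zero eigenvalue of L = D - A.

The star S_7 is the complete bipartite graph K_{1,6} (one hub of degree 6, 6 leaves of degree 1). The Laplacian spectrum of K_{p,q} is 0, p (multiplicity q−1), q (multiplicity p−1), p+q. With p = 1, q = 6: 0 once, 1 with multiplicity 5, and 7 once. (Check: trace L = sum of degrees = 12 = 5·1 + 7.)
Laplacian eigenvalues: [0.0, 1.0, 1.0, 1.0, 1.0, 1.0, 7.0]. Algebraic connectivity (smallest non-zero eigenvalue) = 1.0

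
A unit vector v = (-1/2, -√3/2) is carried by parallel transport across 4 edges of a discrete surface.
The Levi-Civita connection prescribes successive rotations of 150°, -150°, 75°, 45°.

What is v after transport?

Total rotation: 150° + (-150°) + 75° + 45° = 120°. Final vector: (1, 0)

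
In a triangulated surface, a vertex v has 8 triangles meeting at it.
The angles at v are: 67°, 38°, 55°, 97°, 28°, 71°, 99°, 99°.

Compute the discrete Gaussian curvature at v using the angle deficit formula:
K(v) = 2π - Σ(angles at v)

Sum of angles = 554°. K = 360° - 554° = -194° = -97π/90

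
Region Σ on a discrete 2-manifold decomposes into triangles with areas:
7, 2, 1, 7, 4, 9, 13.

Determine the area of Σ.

7 + 2 + 1 + 7 + 4 + 9 + 13 = 43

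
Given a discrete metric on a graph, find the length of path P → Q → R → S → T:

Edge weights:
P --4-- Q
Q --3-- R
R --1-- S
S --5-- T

Arc length = 4 + 3 + 1 + 5 = 13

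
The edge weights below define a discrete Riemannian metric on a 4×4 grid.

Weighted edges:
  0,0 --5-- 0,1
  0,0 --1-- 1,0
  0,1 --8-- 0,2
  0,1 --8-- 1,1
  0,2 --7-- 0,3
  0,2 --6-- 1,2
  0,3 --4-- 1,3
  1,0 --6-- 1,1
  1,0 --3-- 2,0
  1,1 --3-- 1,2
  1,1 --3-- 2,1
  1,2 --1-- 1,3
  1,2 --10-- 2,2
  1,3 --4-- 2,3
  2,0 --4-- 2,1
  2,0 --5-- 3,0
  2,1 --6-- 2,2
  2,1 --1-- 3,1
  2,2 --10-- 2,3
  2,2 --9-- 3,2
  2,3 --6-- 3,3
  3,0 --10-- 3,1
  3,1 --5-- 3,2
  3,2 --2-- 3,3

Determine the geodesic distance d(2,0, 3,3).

Shortest path: 2,0 → 2,1 → 3,1 → 3,2 → 3,3, total weight = 12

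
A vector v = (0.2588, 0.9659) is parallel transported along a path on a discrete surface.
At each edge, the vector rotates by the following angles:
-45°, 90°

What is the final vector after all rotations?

Total rotation: (-45°) + 90° = 45°. Final vector: (-0.5000, 0.8660)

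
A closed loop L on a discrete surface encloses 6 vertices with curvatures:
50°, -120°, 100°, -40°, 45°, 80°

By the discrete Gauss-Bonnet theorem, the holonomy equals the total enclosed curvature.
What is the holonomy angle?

Holonomy = total enclosed curvature = 50° + (-120°) + 100° + (-40°) + 45° + 80° = 115°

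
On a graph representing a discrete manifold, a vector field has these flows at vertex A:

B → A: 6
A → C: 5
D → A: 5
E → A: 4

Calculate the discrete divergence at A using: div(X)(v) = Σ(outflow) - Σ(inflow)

Divergence = sum of outgoing flows = (-6) + 5 + (-5) + (-4) = -10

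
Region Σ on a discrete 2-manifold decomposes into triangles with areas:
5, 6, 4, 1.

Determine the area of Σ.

5 + 6 + 4 + 1 = 16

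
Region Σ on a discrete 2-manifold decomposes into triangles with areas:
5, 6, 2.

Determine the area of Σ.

5 + 6 + 2 = 13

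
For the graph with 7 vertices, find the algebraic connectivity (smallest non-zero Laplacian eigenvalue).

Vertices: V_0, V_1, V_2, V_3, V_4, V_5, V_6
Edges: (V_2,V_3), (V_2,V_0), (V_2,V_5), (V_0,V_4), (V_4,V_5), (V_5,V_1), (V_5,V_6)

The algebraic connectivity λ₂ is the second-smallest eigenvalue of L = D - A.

Degrees: deg(V_0) = 2, deg(V_1) = 1, deg(V_2) = 3, deg(V_3) = 1, deg(V_4) = 2, deg(V_5) = 4, deg(V_6) = 1.
L = D − A with rows/columns ordered (V_0, V_1, V_2, V_3, V_4, V_5, V_6):
  [ 2,  0, -1,  0, -1,  0,  0]
  [ 0,  1,  0,  0,  0, -1,  0]
  [-1,  0,  3, -1,  0, -1,  0]
  [ 0,  0, -1,  1,  0,  0,  0]
  [-1,  0,  0,  0,  2, -1,  0]
  [ 0, -1, -1,  0, -1,  4, -1]
  [ 0,  0,  0,  0,  0, -1,  1]
Characteristic polynomial: det(λI − L) = λ(λ² − 4λ + 2)(λ − 1)²(λ² − 8λ + 14).
Roots: λ = 0; (λ² − 4λ + 2) = 0 ⇒ λ = 2 ± √2 ≈ 0.5858, 3.4142; (λ − 1) = 0 ⇒ λ = 1 (multiplicity 2); (λ² − 8λ + 14) = 0 ⇒ λ = 4 ± √2 ≈ 2.5858, 5.4142.
(Check: the roots sum (with multiplicity) to 14, matching trace L = Σdeg = 2·7 = 14.)
Laplacian eigenvalues: [0.0, 0.5858, 1.0, 1.0, 2.5858, 3.4142, 5.4142]. Algebraic connectivity (smallest non-zero eigenvalue) = 0.5858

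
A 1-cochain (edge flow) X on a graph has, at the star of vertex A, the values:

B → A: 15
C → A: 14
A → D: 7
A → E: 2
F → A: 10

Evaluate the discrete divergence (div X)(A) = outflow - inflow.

Divergence = sum of outgoing flows = (-15) + (-14) + 7 + 2 + (-10) = -30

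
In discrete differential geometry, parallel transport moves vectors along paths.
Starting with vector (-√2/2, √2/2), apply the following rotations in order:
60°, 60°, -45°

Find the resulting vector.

Total rotation: 60° + 60° + (-45°) = 75°. Final vector: (-0.8660, -0.5000)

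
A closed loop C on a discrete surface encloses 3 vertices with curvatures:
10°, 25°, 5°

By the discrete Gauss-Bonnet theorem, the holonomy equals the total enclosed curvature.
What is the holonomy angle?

Holonomy = total enclosed curvature = 10° + 25° + 5° = 40°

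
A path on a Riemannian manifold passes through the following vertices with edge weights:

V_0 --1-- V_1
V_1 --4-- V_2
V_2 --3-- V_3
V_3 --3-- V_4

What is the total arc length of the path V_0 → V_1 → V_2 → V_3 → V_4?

Arc length = 1 + 4 + 3 + 3 = 11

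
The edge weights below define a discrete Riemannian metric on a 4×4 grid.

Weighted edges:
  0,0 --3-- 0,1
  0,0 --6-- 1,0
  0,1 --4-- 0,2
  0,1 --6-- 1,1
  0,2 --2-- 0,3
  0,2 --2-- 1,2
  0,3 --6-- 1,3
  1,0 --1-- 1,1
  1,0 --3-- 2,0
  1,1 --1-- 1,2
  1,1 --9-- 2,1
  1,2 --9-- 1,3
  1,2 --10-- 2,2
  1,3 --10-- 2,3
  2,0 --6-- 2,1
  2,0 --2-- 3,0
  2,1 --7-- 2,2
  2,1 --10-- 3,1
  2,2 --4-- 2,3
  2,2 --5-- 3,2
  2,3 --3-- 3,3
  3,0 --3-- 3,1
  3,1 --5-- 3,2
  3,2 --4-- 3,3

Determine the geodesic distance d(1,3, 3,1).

Shortest path: 1,3 → 1,2 → 1,1 → 1,0 → 2,0 → 3,0 → 3,1, total weight = 19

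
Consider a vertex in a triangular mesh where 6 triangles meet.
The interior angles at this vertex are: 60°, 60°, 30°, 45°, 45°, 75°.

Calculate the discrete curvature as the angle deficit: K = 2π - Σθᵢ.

Sum of angles = 315°. K = 360° - 315° = 45° = π/4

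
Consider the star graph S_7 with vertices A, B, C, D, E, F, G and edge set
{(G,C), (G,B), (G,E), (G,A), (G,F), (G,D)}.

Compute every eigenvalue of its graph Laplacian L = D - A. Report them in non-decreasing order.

The star S_7 is the complete bipartite graph K_{1,6} (one hub of degree 6, 6 leaves of degree 1). The Laplacian spectrum of K_{p,q} is 0, p (multiplicity q−1), q (multiplicity p−1), p+q. With p = 1, q = 6: 0 once, 1 with multiplicity 5, and 7 once. (Check: trace L = sum of degrees = 12 = 5·1 + 7.)
Laplacian eigenvalues (increasing order): [0.0, 1.0, 1.0, 1.0, 1.0, 1.0, 7.0]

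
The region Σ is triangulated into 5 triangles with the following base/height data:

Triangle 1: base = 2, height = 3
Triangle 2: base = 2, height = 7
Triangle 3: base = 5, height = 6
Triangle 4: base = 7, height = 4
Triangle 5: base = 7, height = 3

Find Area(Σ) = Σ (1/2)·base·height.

(1/2)×2×3 + (1/2)×2×7 + (1/2)×5×6 + (1/2)×7×4 + (1/2)×7×3 = 49.5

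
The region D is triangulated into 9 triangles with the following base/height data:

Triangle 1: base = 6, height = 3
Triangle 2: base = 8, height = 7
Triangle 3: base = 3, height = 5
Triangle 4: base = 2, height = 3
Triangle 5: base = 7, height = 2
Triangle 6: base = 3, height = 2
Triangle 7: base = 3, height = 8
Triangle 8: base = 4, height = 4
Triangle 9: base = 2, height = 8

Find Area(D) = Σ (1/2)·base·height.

(1/2)×6×3 + (1/2)×8×7 + (1/2)×3×5 + (1/2)×2×3 + (1/2)×7×2 + (1/2)×3×2 + (1/2)×3×8 + (1/2)×4×4 + (1/2)×2×8 = 85.5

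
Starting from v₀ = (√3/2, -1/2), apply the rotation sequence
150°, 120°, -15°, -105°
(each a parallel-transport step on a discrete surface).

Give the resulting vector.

Total rotation: 150° + 120° + (-15°) + (-105°) = 150°. Final vector: (-0.5000, 0.8660)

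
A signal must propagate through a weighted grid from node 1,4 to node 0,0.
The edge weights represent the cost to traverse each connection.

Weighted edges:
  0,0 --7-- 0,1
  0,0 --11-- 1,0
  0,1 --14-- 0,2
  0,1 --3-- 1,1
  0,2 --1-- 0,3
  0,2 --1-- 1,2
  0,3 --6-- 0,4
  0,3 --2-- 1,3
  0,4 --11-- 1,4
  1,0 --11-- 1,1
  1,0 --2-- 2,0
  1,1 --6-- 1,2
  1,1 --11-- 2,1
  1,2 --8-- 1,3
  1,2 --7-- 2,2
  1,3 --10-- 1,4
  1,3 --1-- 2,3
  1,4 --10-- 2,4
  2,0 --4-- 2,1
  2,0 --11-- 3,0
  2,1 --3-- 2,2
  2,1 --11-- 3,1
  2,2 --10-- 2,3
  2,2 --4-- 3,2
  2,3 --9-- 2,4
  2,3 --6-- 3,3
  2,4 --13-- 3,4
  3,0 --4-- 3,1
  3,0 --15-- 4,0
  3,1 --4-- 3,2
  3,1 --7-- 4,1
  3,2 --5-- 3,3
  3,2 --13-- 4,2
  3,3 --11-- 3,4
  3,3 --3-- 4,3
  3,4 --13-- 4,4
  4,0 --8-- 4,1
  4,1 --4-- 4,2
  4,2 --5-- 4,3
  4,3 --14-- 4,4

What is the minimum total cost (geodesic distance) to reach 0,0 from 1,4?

Shortest path: 1,4 → 1,3 → 0,3 → 0,2 → 1,2 → 1,1 → 0,1 → 0,0, total weight = 30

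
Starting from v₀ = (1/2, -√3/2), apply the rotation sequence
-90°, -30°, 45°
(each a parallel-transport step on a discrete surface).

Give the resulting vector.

Total rotation: (-90°) + (-30°) + 45° = -75°. Final vector: (-0.7071, -0.7071)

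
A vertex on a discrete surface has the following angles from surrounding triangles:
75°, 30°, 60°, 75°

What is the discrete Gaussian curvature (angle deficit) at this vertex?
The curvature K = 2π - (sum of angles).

Sum of angles = 240°. K = 360° - 240° = 120°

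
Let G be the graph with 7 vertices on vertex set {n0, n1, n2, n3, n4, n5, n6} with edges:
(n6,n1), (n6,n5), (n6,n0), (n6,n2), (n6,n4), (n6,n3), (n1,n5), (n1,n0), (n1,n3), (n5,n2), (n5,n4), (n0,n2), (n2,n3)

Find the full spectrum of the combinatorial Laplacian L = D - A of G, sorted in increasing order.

Degrees: deg(n0) = 3, deg(n1) = 4, deg(n2) = 4, deg(n3) = 3, deg(n4) = 2, deg(n5) = 4, deg(n6) = 6.
L = D − A with rows/columns ordered (n0, n1, n2, n3, n4, n5, n6):
  [ 3, -1, -1,  0,  0,  0, -1]
  [-1,  4,  0, -1,  0, -1, -1]
  [-1,  0,  4, -1,  0, -1, -1]
  [ 0, -1, -1,  3,  0,  0, -1]
  [ 0,  0,  0,  0,  2, -1, -1]
  [ 0, -1, -1,  0, -1,  4, -1]
  [-1, -1, -1, -1, -1, -1,  6]
Characteristic polynomial: det(λI − L) = λ(λ² − 8λ + 11)(λ − 3)(λ − 4)²(λ − 7).
Roots: λ = 0; (λ² − 8λ + 11) = 0 ⇒ λ = 4 ± √5 ≈ 1.7639, 6.2361; (λ − 3) = 0 ⇒ λ = 3; (λ − 4) = 0 ⇒ λ = 4 (multiplicity 2); (λ − 7) = 0 ⇒ λ = 7.
(Check: the roots sum (with multiplicity) to 26, matching trace L = Σdeg = 2·13 = 26.)
Laplacian eigenvalues (increasing order): [0.0, 1.7639, 3.0, 4.0, 4.0, 6.2361, 7.0]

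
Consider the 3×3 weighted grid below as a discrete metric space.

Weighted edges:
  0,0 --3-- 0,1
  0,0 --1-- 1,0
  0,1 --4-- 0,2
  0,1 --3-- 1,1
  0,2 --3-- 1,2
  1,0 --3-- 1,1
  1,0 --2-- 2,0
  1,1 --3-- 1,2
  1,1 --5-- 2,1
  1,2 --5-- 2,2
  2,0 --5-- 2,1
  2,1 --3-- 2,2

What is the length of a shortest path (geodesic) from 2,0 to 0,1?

Shortest path: 2,0 → 1,0 → 0,0 → 0,1, total weight = 6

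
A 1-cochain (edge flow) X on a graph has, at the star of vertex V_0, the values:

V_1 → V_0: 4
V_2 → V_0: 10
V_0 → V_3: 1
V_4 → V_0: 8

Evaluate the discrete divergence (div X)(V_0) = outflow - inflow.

Divergence = sum of outgoing flows = (-4) + (-10) + 1 + (-8) = -21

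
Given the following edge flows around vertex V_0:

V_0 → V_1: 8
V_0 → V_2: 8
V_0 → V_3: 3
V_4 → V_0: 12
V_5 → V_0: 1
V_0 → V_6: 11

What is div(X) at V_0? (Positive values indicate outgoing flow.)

Divergence = sum of outgoing flows = 8 + 8 + 3 + (-12) + (-1) + 11 = 17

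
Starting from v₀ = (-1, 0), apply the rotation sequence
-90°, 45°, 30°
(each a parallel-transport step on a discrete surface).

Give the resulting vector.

Total rotation: (-90°) + 45° + 30° = -15°. Final vector: (-0.9659, 0.2588)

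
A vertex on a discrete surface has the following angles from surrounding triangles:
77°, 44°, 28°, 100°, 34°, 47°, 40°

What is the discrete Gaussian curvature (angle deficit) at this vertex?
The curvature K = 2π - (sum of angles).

Sum of angles = 370°. K = 360° - 370° = -10° = -π/18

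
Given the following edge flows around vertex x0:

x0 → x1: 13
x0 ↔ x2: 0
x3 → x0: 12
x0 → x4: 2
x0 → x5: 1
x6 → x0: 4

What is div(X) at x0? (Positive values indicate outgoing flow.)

Divergence = sum of outgoing flows = 13 + 0 + (-12) + 2 + 1 + (-4) = 0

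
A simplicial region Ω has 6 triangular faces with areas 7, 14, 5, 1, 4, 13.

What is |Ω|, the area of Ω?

7 + 14 + 5 + 1 + 4 + 13 = 44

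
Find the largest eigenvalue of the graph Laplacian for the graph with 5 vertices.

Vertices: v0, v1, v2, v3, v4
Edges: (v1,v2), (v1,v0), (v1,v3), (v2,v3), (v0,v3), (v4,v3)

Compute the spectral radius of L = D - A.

Degrees: deg(v0) = 2, deg(v1) = 3, deg(v2) = 2, deg(v3) = 4, deg(v4) = 1.
L = D − A with rows/columns ordered (v0, v1, v2, v3, v4):
  [ 2, -1,  0, -1,  0]
  [-1,  3, -1, -1,  0]
  [ 0, -1,  2, -1,  0]
  [-1, -1, -1,  4, -1]
  [ 0,  0,  0, -1,  1]
Characteristic polynomial: det(λI − L) = λ(λ − 1)(λ − 2)(λ − 4)(λ − 5).
Roots: λ = 0; (λ − 1) = 0 ⇒ λ = 1; (λ − 2) = 0 ⇒ λ = 2; (λ − 4) = 0 ⇒ λ = 4; (λ − 5) = 0 ⇒ λ = 5.
(Check: the roots sum (with multiplicity) to 12, matching trace L = Σdeg = 2·6 = 12.)
Laplacian eigenvalues: [0.0, 1.0, 2.0, 4.0, 5.0]. Largest eigenvalue (spectral radius) = 5.0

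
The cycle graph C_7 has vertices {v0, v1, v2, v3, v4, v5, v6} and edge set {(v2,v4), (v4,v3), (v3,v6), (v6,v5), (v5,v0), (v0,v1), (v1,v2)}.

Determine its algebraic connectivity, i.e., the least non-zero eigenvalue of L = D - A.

The cycle graph C_n has Laplacian eigenvalues λ_k = 2 − 2cos(2πk/n), k = 0, 1, …, n−1. Here n = 7:
k=0: 2 − 2cos(0) = 0.0; k=1: 2 − 2cos(2π/7) = 0.753; k=2: 2 − 2cos(4π/7) = 2.445; k=3: 2 − 2cos(6π/7) = 3.8019; k=4: 2 − 2cos(8π/7) = 3.8019; k=5: 2 − 2cos(10π/7) = 2.445; k=6: 2 − 2cos(12π/7) = 0.753.
Laplacian eigenvalues: [0.0, 0.753, 0.753, 2.445, 2.445, 3.8019, 3.8019]. Algebraic connectivity (smallest non-zero eigenvalue) = 0.753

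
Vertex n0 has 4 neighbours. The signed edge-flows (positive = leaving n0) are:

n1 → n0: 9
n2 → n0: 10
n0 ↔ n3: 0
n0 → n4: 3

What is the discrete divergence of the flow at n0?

Divergence = sum of outgoing flows = (-9) + (-10) + 0 + 3 = -16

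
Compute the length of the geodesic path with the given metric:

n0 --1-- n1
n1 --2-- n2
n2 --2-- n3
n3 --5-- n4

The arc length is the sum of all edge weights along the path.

Arc length = 1 + 2 + 2 + 5 = 10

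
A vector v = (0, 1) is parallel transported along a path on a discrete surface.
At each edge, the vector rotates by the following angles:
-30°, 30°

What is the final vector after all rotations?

Total rotation: (-30°) + 30° = 0°. Final vector: (0, 1)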